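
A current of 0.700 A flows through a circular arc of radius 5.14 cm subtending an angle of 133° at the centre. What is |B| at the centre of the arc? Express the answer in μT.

B ≈ 3.16 μT

The Biot–Savart field of a circular arc at its centre is B = μ₀Iφ/(4πR), with φ = 2.321 rad.
B = (4π×10⁻⁷ × 0.700 × 2.321) / (4π × 0.0514) = 3.16×10⁻⁶ T.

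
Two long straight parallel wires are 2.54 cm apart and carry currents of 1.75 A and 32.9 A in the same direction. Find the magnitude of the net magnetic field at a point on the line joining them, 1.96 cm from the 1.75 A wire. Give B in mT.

Each long wire gives B = μ₀I/(2πd). Distances are d₁ = 0.0196 m and d₂ = 0.0058 m.
B₁ = 1.79×10⁻⁵ T, B₂ = 1.13×10⁻³ T.
Between parallel currents the two contributions point in opposite directions, so they subtract. B = |B₁ − B₂| = |1.79×10⁻⁵ − 1.13×10⁻³| = 1.12×10⁻³ T.

B ≈ 1.12 mT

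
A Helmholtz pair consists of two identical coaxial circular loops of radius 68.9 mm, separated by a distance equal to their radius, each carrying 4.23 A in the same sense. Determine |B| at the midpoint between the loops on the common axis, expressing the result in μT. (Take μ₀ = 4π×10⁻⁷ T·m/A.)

Each loop contributes B = μ₀IR²/[2(R²+z²)^(3/2)] on the axis, with z measured from that loop.
Loop 1 (z = 0.03445 m): B₁ = 2.76×10⁻⁵ T. Loop 2 (z = 0.03445 m): B₂ = 2.76×10⁻⁵ T.
The fields add: B = B₁ + B₂ = 5.52×10⁻⁵ T.

B ≈ 55.2 μT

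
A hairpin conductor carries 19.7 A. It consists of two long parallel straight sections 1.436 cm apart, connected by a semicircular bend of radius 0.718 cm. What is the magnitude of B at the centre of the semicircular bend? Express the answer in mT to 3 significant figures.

The semicircular arc contributes B_arc = μ₀I·π/(4πR) = μ₀I/(4R) = 8.62×10⁻⁴ T.
Each semi-infinite lead is at perpendicular distance R = 0.00718 m from the centre, with the perpendicular foot at its near end, so it contributes μ₀I/(4πR); both point the same way, together 5.49×10⁻⁴ T.
Arc and leads all point the same direction: B = 8.62×10⁻⁴ + 5.49×10⁻⁴ = 1.41×10⁻³ T.

B ≈ 1.41 mT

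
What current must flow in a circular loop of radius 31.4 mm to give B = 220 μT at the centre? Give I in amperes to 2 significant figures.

I ≈ 11 A

At the centre of a circular loop B = μ₀I/(2R), so I = 2RB/μ₀.
With R = 0.0314 m, I = 2 × 0.0314 × 2.20×10⁻⁴ / (4π×10⁻⁷) = 11.0 A.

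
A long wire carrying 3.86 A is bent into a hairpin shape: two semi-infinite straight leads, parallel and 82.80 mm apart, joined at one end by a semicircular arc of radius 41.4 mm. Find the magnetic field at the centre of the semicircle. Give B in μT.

B ≈ 47.9 μT

The semicircular arc contributes B_arc = μ₀I·π/(4πR) = μ₀I/(4R) = 2.93×10⁻⁵ T.
Each semi-infinite lead is at perpendicular distance R = 0.0414 m from the centre, with the perpendicular foot at its near end, so it contributes μ₀I/(4πR); both point the same way, together 1.86×10⁻⁵ T.
Arc and leads all point the same direction: B = 2.93×10⁻⁵ + 1.86×10⁻⁵ = 4.79×10⁻⁵ T.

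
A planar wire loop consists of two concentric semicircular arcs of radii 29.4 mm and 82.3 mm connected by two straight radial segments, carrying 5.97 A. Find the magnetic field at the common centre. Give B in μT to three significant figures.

The radial connectors point toward the centre, so dl × r̂ = 0 and they contribute nothing.
Each semicircle gives μ₀I/(4R): inner arc 6.38×10⁻⁵ T, outer arc 2.28×10⁻⁵ T.
The two arcs carry current in opposite angular senses, so their fields oppose: B = |6.38×10⁻⁵ − 2.28×10⁻⁵| = 4.10×10⁻⁵ T.

B ≈ 41.0 μT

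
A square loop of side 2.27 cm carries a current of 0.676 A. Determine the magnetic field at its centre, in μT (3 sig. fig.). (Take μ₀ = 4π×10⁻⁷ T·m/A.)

B ≈ 33.7 μT

Each side is a finite straight segment at perpendicular distance d = a/(2 tan(π/4)) = 0.01135 m from the centre, with end-angles ±π/4.
One side contributes B₁ = (μ₀I/4πd)·2 sin(π/4) = 8.42×10⁻⁶ T.
All 4 sides add in the same direction: B = 4 × 8.42×10⁻⁶ = 3.37×10⁻⁵ T.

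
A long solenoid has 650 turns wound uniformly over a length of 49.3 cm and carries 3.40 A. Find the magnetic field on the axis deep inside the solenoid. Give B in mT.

B ≈ 5.63 mT

Inside a long solenoid, B = μ₀nI with n = 1318 turns/m.
B = 4π×10⁻⁷ × 1318 × 3.40 = 5.63×10⁻³ T.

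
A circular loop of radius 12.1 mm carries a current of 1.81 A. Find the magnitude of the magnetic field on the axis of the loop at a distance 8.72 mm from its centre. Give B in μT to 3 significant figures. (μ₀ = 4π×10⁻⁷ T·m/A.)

B ≈ 50.2 μT

On the axis of a circular loop, B = μ₀IR² / [2(R²+z²)^(3/2)].
R² + z² = (0.0121)² + (0.00872)² = 0.0002224 m², and (R²+z²)^(3/2) = 3.32×10⁻⁶ m³.
B = (4π×10⁻⁷ × 1.81 × 0.0001464) / (2 × 3.32×10⁻⁶) = 5.02×10⁻⁵ T.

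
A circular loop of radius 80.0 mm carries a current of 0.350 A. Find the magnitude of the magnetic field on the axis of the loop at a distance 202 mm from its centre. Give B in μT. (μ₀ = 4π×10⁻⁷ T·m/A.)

On the axis of a circular loop, B = μ₀IR² / [2(R²+z²)^(3/2)].
R² + z² = (0.08)² + (0.202)² = 0.0472 m², and (R²+z²)^(3/2) = 1.03×10⁻² m³.
B = (4π×10⁻⁷ × 0.350 × 0.0064) / (2 × 1.03×10⁻²) = 1.37×10⁻⁷ T.

B ≈ 0.137 μT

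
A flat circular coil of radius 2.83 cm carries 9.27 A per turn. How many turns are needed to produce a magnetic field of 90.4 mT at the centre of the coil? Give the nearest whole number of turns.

For an N-turn coil, B = Nμ₀I/(2R). A single turn gives B₁ = 2.06×10⁻⁴ T with R = 0.0283 m.
N = B/B₁ = 9.04×10⁻² / 2.06×10⁻⁴ = 439.23.

N = 439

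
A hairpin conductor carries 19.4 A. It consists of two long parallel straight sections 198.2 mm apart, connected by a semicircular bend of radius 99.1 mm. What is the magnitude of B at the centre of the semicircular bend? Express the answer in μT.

The semicircular arc contributes B_arc = μ₀I·π/(4πR) = μ₀I/(4R) = 6.15×10⁻⁵ T.
Each semi-infinite lead is at perpendicular distance R = 0.0991 m from the centre, with the perpendicular foot at its near end, so it contributes μ₀I/(4πR); both point the same way, together 3.92×10⁻⁵ T.
Arc and leads all point the same direction: B = 6.15×10⁻⁵ + 3.92×10⁻⁵ = 1.01×10⁻⁴ T.

B ≈ 101 μT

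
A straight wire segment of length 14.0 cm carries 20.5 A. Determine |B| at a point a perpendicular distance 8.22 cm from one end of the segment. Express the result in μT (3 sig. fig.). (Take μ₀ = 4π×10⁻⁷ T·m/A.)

B ≈ 21.5 μT

For a finite straight segment, B = (μ₀I/4πd)(sinθ₁ + sinθ₂), where θ₁, θ₂ are the angles from the perpendicular to each end.
The perpendicular foot is at one end, so the two end-offsets along the wire are 0 and L = 0.14 m.
sinθ₁ = 0/√(0²+0.0822²) = 0.0000; sinθ₂ = 0.14/√(0.14²+0.0822²) = 0.8623.
B = (4π×10⁻⁷ × 20.5) / (4π × 0.0822) × (0.0000 + 0.8623) = 2.15×10⁻⁵ T.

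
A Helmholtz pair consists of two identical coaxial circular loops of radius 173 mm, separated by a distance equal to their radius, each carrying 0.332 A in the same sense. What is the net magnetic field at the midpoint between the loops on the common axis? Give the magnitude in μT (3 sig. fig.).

B ≈ 1.73 μT

Each loop contributes B = μ₀IR²/[2(R²+z²)^(3/2)] on the axis, with z measured from that loop.
Loop 1 (z = 0.0865 m): B₁ = 8.63×10⁻⁷ T. Loop 2 (z = 0.0865 m): B₂ = 8.63×10⁻⁷ T.
The fields add: B = B₁ + B₂ = 1.73×10⁻⁶ T.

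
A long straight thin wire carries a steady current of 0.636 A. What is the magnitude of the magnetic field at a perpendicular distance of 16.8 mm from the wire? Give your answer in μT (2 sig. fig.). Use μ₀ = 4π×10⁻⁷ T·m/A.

B ≈ 7.6 μT

For an infinitely long straight wire, B = μ₀I/(2πd).
B = (4π×10⁻⁷ × 0.636) / (2π × 0.0168) = 7.57×10⁻⁶ T.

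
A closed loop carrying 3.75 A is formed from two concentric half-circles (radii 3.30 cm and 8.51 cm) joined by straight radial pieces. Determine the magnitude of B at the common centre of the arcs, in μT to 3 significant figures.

The radial connectors point toward the centre, so dl × r̂ = 0 and they contribute nothing.
Each semicircle gives μ₀I/(4R): inner arc 3.57×10⁻⁵ T, outer arc 1.38×10⁻⁵ T.
The two arcs carry current in opposite angular senses, so their fields oppose: B = |3.57×10⁻⁵ − 1.38×10⁻⁵| = 2.19×10⁻⁵ T.

B ≈ 21.9 μT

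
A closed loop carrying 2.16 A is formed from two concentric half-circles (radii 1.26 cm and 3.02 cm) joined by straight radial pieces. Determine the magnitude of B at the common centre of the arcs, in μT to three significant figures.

B ≈ 31.4 μT

The radial connectors point toward the centre, so dl × r̂ = 0 and they contribute nothing.
Each semicircle gives μ₀I/(4R): inner arc 5.39×10⁻⁵ T, outer arc 2.25×10⁻⁵ T.
The two arcs carry current in opposite angular senses, so their fields oppose: B = |5.39×10⁻⁵ − 2.25×10⁻⁵| = 3.14×10⁻⁵ T.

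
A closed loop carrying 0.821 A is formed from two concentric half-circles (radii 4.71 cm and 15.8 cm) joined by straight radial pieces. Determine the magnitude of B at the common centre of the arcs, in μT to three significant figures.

The radial connectors point toward the centre, so dl × r̂ = 0 and they contribute nothing.
Each semicircle gives μ₀I/(4R): inner arc 5.48×10⁻⁶ T, outer arc 1.63×10⁻⁶ T.
The two arcs carry current in opposite angular senses, so their fields oppose: B = |5.48×10⁻⁶ − 1.63×10⁻⁶| = 3.84×10⁻⁶ T.

B ≈ 3.84 μT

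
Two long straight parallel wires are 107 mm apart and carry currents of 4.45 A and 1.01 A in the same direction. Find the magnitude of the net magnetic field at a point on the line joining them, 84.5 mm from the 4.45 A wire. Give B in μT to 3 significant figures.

B ≈ 1.55 μT

Each long wire gives B = μ₀I/(2πd). Distances are d₁ = 0.0845 m and d₂ = 0.0225 m.
B₁ = 1.05×10⁻⁵ T, B₂ = 8.98×10⁻⁶ T.
Between parallel currents the two contributions point in opposite directions, so they subtract. B = |B₁ − B₂| = |1.05×10⁻⁵ − 8.98×10⁻⁶| = 1.55×10⁻⁶ T.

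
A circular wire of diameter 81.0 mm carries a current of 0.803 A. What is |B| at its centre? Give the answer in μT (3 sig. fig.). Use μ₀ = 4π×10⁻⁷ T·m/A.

At the centre of a circular loop the Biot–Savart law gives B = μ₀I/(2R) (so R = 0.0405 m).
B = (4π×10⁻⁷ × 0.803) / (2 × 0.0405) = 1.25×10⁻⁵ T.

B ≈ 12.5 μT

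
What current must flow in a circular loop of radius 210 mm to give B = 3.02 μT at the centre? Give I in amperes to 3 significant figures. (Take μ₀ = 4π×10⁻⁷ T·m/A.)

I ≈ 1.01 A

At the centre of a circular loop B = μ₀I/(2R), so I = 2RB/μ₀.
With R = 0.21 m, I = 2 × 0.21 × 3.02×10⁻⁶ / (4π×10⁻⁷) = 1.01 A.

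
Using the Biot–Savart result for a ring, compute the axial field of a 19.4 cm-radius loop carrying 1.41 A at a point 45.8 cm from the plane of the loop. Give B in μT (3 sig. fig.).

On the axis of a circular loop, B = μ₀IR² / [2(R²+z²)^(3/2)].
R² + z² = (0.194)² + (0.458)² = 0.2474 m², and (R²+z²)^(3/2) = 0.123 m³.
B = (4π×10⁻⁷ × 1.41 × 0.03764) / (2 × 0.123) = 2.71×10⁻⁷ T.

B ≈ 0.271 μT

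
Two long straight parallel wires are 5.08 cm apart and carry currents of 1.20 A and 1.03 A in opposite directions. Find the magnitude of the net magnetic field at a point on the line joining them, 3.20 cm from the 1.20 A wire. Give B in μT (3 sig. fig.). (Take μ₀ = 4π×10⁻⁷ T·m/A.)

B ≈ 18.5 μT

Each long wire gives B = μ₀I/(2πd). Distances are d₁ = 0.032 m and d₂ = 0.0188 m.
B₁ = 7.50×10⁻⁶ T, B₂ = 1.10×10⁻⁵ T.
Between antiparallel currents both contributions point the same way, so they add. B = B₁ + B₂ = 7.50×10⁻⁶ + 1.10×10⁻⁵ = 1.85×10⁻⁵ T.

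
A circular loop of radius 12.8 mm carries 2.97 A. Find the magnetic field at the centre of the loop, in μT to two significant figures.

B ≈ 150 μT

At the centre of a circular loop the Biot–Savart law gives B = μ₀I/(2R).
B = (4π×10⁻⁷ × 2.97) / (2 × 0.0128) = 1.46×10⁻⁴ T.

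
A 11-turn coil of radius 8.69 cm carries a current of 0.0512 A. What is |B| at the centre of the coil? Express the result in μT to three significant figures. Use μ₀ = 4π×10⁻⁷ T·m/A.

B ≈ 4.07 μT

For an N-turn flat coil, B = Nμ₀I/(2R) with R = 0.0869 m.
B = 11 × 3.70×10⁻⁷ T = 4.07×10⁻⁶ T.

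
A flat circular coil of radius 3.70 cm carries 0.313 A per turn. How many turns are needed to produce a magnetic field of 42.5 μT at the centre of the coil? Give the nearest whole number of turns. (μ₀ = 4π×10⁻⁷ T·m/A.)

N = 8

For an N-turn coil, B = Nμ₀I/(2R). A single turn gives B₁ = 5.32×10⁻⁶ T with R = 0.037 m.
N = B/B₁ = 4.25×10⁻⁵ / 5.32×10⁻⁶ = 8.00.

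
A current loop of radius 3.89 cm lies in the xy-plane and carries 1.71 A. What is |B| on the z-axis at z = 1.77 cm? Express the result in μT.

B ≈ 20.8 μT

On the axis of a circular loop, B = μ₀IR² / [2(R²+z²)^(3/2)].
R² + z² = (0.0389)² + (0.0177)² = 0.001827 m², and (R²+z²)^(3/2) = 7.81×10⁻⁵ m³.
B = (4π×10⁻⁷ × 1.71 × 0.001513) / (2 × 7.81×10⁻⁵) = 2.08×10⁻⁵ T.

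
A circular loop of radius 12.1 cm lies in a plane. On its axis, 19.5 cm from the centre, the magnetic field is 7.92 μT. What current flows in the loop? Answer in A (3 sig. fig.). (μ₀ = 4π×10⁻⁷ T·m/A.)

On the axis of a loop, B = μ₀IR²/[2(R²+z²)^(3/2)], so I = 2B(R²+z²)^(3/2)/(μ₀R²).
R² + z² = 0.01464 + 0.03803 = 0.05267 m²; raised to 3/2 gives 1.21×10⁻² m³.
I = 2 × 7.92×10⁻⁶ × 1.21×10⁻² / (1.26×10⁻⁶ × 0.01464) = 10.4 A.

I ≈ 10.4 A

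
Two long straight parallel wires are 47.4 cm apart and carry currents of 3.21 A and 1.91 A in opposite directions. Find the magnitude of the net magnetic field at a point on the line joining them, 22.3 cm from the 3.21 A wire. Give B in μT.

B ≈ 4.40 μT

Each long wire gives B = μ₀I/(2πd). Distances are d₁ = 0.223 m and d₂ = 0.251 m.
B₁ = 2.88×10⁻⁶ T, B₂ = 1.52×10⁻⁶ T.
Between antiparallel currents both contributions point the same way, so they add. B = B₁ + B₂ = 2.88×10⁻⁶ + 1.52×10⁻⁶ = 4.40×10⁻⁶ T.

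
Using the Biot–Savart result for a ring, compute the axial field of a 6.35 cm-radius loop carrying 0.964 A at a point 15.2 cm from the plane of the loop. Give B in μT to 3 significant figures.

B ≈ 0.546 μT

On the axis of a circular loop, B = μ₀IR² / [2(R²+z²)^(3/2)].
R² + z² = (0.0635)² + (0.152)² = 0.02714 m², and (R²+z²)^(3/2) = 4.47×10⁻³ m³.
B = (4π×10⁻⁷ × 0.964 × 0.004032) / (2 × 4.47×10⁻³) = 5.46×10⁻⁷ T.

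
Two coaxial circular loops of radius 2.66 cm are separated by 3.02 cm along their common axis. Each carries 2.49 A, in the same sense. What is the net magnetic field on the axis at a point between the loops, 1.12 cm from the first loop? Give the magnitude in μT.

B ≈ 77.7 μT

Each loop contributes B = μ₀IR²/[2(R²+z²)^(3/2)] on the axis, with z measured from that loop.
Loop 1 (z = 0.0112 m): B₁ = 4.60×10⁻⁵ T. Loop 2 (z = 0.019 m): B₂ = 3.17×10⁻⁵ T.
The fields add: B = B₁ + B₂ = 7.77×10⁻⁵ T.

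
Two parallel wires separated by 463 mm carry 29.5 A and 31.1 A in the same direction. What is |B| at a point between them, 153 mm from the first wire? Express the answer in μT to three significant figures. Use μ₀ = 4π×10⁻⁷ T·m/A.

Each long wire gives B = μ₀I/(2πd). Distances are d₁ = 0.153 m and d₂ = 0.31 m.
B₁ = 3.86×10⁻⁵ T, B₂ = 2.01×10⁻⁵ T.
Between parallel currents the two contributions point in opposite directions, so they subtract. B = |B₁ − B₂| = |3.86×10⁻⁵ − 2.01×10⁻⁵| = 1.85×10⁻⁵ T.

B ≈ 18.5 μT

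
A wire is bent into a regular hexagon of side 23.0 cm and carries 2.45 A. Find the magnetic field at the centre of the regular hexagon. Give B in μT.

B ≈ 7.38 μT

Each side is a finite straight segment at perpendicular distance d = a/(2 tan(π/6)) = 0.1992 m from the centre, with end-angles ±π/6.
One side contributes B₁ = (μ₀I/4πd)·2 sin(π/6) = 1.23×10⁻⁶ T.
All 6 sides add in the same direction: B = 6 × 1.23×10⁻⁶ = 7.38×10⁻⁶ T.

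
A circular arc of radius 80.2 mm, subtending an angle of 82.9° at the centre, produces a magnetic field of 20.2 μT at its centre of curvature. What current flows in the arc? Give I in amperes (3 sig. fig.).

For a circular arc, B = μ₀Iφ/(4πR) with φ in radians; here φ = 1.447 rad.
So I = 4πRB/(μ₀φ) = 4π × 0.0802 × 2.02×10⁻⁵ / (4π×10⁻⁷ × 1.447) = 11.2 A.

I ≈ 11.2 A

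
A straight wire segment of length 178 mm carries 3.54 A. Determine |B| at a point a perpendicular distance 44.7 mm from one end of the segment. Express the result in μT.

B ≈ 7.68 μT

For a finite straight segment, B = (μ₀I/4πd)(sinθ₁ + sinθ₂), where θ₁, θ₂ are the angles from the perpendicular to each end.
The perpendicular foot is at one end, so the two end-offsets along the wire are 0 and L = 0.178 m.
sinθ₁ = 0/√(0²+0.0447²) = 0.0000; sinθ₂ = 0.178/√(0.178²+0.0447²) = 0.9699.
B = (4π×10⁻⁷ × 3.54) / (4π × 0.0447) × (0.0000 + 0.9699) = 7.68×10⁻⁶ T.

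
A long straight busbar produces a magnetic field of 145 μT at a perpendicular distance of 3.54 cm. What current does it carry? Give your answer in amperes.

For a long straight wire B = μ₀I/(2πd), so I = 2πdB/μ₀.
I = 2π × 0.0354 × 1.45×10⁻⁴ / (4π×10⁻⁷) = 25.7 A.

I ≈ 25.7 A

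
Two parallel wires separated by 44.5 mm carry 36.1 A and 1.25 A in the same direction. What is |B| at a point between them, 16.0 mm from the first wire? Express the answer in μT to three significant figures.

B ≈ 442 μT

Each long wire gives B = μ₀I/(2πd). Distances are d₁ = 0.016 m and d₂ = 0.0285 m.
B₁ = 4.51×10⁻⁴ T, B₂ = 8.77×10⁻⁶ T.
Between parallel currents the two contributions point in opposite directions, so they subtract. B = |B₁ − B₂| = |4.51×10⁻⁴ − 8.77×10⁻⁶| = 4.42×10⁻⁴ T.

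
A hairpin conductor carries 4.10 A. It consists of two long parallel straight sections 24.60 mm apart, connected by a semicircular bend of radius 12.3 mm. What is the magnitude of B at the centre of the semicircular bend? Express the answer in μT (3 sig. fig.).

B ≈ 171 μT

The semicircular arc contributes B_arc = μ₀I·π/(4πR) = μ₀I/(4R) = 1.05×10⁻⁴ T.
Each semi-infinite lead is at perpendicular distance R = 0.0123 m from the centre, with the perpendicular foot at its near end, so it contributes μ₀I/(4πR); both point the same way, together 6.67×10⁻⁵ T.
Arc and leads all point the same direction: B = 1.05×10⁻⁴ + 6.67×10⁻⁵ = 1.71×10⁻⁴ T.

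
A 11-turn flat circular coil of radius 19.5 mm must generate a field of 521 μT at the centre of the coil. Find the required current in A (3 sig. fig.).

I ≈ 1.47 A

For an N-turn coil, B = Nμ₀I/(2R) with R = 0.0195 m, so I = 2RB/(Nμ₀) = 2 × 0.0195 × 5.21×10⁻⁴ / (11 × 4π×10⁻⁷) = 1.47 A.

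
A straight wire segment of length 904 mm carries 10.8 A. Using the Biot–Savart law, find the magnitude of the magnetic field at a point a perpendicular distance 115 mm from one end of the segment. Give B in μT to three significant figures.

B ≈ 9.32 μT

For a finite straight segment, B = (μ₀I/4πd)(sinθ₁ + sinθ₂), where θ₁, θ₂ are the angles from the perpendicular to each end.
The perpendicular foot is at one end, so the two end-offsets along the wire are 0 and L = 0.904 m.
sinθ₁ = 0/√(0²+0.115²) = 0.0000; sinθ₂ = 0.904/√(0.904²+0.115²) = 0.9920.
B = (4π×10⁻⁷ × 10.8) / (4π × 0.115) × (0.0000 + 0.9920) = 9.32×10⁻⁶ T.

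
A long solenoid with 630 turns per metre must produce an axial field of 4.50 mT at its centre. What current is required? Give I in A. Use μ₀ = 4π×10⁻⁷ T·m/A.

Inside a long solenoid B = μ₀nI with n = 630 m⁻¹, so I = B/(μ₀n).
I = 4.50×10⁻³ / (4π×10⁻⁷ × 630) = 5.68 A.

I ≈ 5.68 A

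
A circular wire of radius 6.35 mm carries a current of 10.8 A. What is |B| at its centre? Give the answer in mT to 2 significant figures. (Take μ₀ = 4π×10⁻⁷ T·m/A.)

At the centre of a circular loop the Biot–Savart law gives B = μ₀I/(2R).
B = (4π×10⁻⁷ × 10.8) / (2 × 0.00635) = 1.07×10⁻³ T.

B ≈ 1.1 mT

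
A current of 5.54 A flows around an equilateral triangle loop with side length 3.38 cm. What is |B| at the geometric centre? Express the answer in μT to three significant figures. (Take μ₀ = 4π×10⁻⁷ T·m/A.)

Each side is a finite straight segment at perpendicular distance d = a/(2 tan(π/3)) = 0.009757 m from the centre, with end-angles ±π/3.
One side contributes B₁ = (μ₀I/4πd)·2 sin(π/3) = 9.83×10⁻⁵ T.
All 3 sides add in the same direction: B = 3 × 9.83×10⁻⁵ = 2.95×10⁻⁴ T.

B ≈ 295 μT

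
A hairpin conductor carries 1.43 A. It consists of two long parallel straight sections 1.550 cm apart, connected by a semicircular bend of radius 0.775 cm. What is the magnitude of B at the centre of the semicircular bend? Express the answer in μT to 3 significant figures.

The semicircular arc contributes B_arc = μ₀I·π/(4πR) = μ₀I/(4R) = 5.80×10⁻⁵ T.
Each semi-infinite lead is at perpendicular distance R = 0.00775 m from the centre, with the perpendicular foot at its near end, so it contributes μ₀I/(4πR); both point the same way, together 3.69×10⁻⁵ T.
Arc and leads all point the same direction: B = 5.80×10⁻⁵ + 3.69×10⁻⁵ = 9.49×10⁻⁵ T.

B ≈ 94.9 μT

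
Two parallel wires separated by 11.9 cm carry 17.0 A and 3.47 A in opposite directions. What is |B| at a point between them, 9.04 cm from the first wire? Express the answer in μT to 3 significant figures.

B ≈ 61.9 μT

Each long wire gives B = μ₀I/(2πd). Distances are d₁ = 0.0904 m and d₂ = 0.0286 m.
B₁ = 3.76×10⁻⁵ T, B₂ = 2.43×10⁻⁵ T.
Between antiparallel currents both contributions point the same way, so they add. B = B₁ + B₂ = 3.76×10⁻⁵ + 2.43×10⁻⁵ = 6.19×10⁻⁵ T.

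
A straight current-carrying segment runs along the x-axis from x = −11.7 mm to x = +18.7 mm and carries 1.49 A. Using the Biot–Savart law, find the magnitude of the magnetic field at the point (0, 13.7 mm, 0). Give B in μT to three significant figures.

For a finite straight segment, B = (μ₀I/4πd)(sinθ₁ + sinθ₂), where θ₁, θ₂ are the angles from the perpendicular to each end.
The perpendicular distance is d = 0.0137 m; the end-offsets along the wire are a = 0.0117 m and b = 0.0187 m.
sinθ₁ = 0.0117/√(0.0117²+0.0137²) = 0.6494; sinθ₂ = 0.0187/√(0.0187²+0.0137²) = 0.8067.
B = (4π×10⁻⁷ × 1.49) / (4π × 0.0137) × (0.6494 + 0.8067) = 1.58×10⁻⁵ T.

B ≈ 15.8 μT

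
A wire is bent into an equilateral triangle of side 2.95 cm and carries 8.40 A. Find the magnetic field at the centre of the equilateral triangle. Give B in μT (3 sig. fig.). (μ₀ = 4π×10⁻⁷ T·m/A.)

B ≈ 513 μT

Each side is a finite straight segment at perpendicular distance d = a/(2 tan(π/3)) = 0.008516 m from the centre, with end-angles ±π/3.
One side contributes B₁ = (μ₀I/4πd)·2 sin(π/3) = 1.71×10⁻⁴ T.
All 3 sides add in the same direction: B = 3 × 1.71×10⁻⁴ = 5.13×10⁻⁴ T.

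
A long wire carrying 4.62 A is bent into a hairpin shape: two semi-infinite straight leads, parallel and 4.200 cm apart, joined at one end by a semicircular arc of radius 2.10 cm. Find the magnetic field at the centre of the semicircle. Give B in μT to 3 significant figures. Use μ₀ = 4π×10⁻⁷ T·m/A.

The semicircular arc contributes B_arc = μ₀I·π/(4πR) = μ₀I/(4R) = 6.91×10⁻⁵ T.
Each semi-infinite lead is at perpendicular distance R = 0.021 m from the centre, with the perpendicular foot at its near end, so it contributes μ₀I/(4πR); both point the same way, together 4.40×10⁻⁵ T.
Arc and leads all point the same direction: B = 6.91×10⁻⁵ + 4.40×10⁻⁵ = 1.13×10⁻⁴ T.

B ≈ 113 μT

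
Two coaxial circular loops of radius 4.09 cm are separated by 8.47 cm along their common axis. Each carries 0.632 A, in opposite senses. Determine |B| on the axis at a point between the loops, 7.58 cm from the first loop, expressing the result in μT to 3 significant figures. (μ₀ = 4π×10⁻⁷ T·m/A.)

Each loop contributes B = μ₀IR²/[2(R²+z²)^(3/2)] on the axis, with z measured from that loop.
Loop 1 (z = 0.0758 m): B₁ = 1.04×10⁻⁶ T. Loop 2 (z = 0.0089 m): B₂ = 9.06×10⁻⁶ T.
The fields oppose: B = |B₁ − B₂| = 8.02×10⁻⁶ T.

B ≈ 8.02 μT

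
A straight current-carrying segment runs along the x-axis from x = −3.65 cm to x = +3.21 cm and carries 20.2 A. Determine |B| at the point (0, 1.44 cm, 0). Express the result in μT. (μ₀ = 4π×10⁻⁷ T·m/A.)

B ≈ 258 μT

For a finite straight segment, B = (μ₀I/4πd)(sinθ₁ + sinθ₂), where θ₁, θ₂ are the angles from the perpendicular to each end.
The perpendicular distance is d = 0.0144 m; the end-offsets along the wire are a = 0.0365 m and b = 0.0321 m.
sinθ₁ = 0.0365/√(0.0365²+0.0144²) = 0.9302; sinθ₂ = 0.0321/√(0.0321²+0.0144²) = 0.9124.
B = (4π×10⁻⁷ × 20.2) / (4π × 0.0144) × (0.9302 + 0.9124) = 2.58×10⁻⁴ T.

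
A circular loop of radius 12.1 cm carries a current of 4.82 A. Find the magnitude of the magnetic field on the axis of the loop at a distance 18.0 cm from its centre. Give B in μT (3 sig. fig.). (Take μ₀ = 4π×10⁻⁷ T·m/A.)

On the axis of a circular loop, B = μ₀IR² / [2(R²+z²)^(3/2)].
R² + z² = (0.121)² + (0.18)² = 0.04704 m², and (R²+z²)^(3/2) = 1.02×10⁻² m³.
B = (4π×10⁻⁷ × 4.82 × 0.01464) / (2 × 1.02×10⁻²) = 4.35×10⁻⁶ T.

B ≈ 4.35 μT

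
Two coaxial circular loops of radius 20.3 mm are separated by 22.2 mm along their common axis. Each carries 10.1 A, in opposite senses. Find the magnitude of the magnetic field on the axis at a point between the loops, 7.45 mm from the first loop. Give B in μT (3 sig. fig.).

Each loop contributes B = μ₀IR²/[2(R²+z²)^(3/2)] on the axis, with z measured from that loop.
Loop 1 (z = 0.00745 m): B₁ = 2.59×10⁻⁴ T. Loop 2 (z = 0.01475 m): B₂ = 1.66×10⁻⁴ T.
The fields oppose: B = |B₁ − B₂| = 9.31×10⁻⁵ T.

B ≈ 93.1 μT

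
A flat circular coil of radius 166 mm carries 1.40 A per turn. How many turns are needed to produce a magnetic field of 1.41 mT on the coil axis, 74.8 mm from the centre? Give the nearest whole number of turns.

N = 351

For an N-turn coil, B = Nμ₀IR²/[2(R²+z²)^(3/2)]. A single turn gives B₁ = 4.02×10⁻⁶ T with R = 0.166 m, z = 0.0748 m.
N = B/B₁ = 1.41×10⁻³ / 4.02×10⁻⁶ = 351.11.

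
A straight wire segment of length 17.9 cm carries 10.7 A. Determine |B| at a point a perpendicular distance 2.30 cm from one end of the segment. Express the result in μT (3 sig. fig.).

For a finite straight segment, B = (μ₀I/4πd)(sinθ₁ + sinθ₂), where θ₁, θ₂ are the angles from the perpendicular to each end.
The perpendicular foot is at one end, so the two end-offsets along the wire are 0 and L = 0.179 m.
sinθ₁ = 0/√(0²+0.023²) = 0.0000; sinθ₂ = 0.179/√(0.179²+0.023²) = 0.9918.
B = (4π×10⁻⁷ × 10.7) / (4π × 0.023) × (0.0000 + 0.9918) = 4.61×10⁻⁵ T.

B ≈ 46.1 μT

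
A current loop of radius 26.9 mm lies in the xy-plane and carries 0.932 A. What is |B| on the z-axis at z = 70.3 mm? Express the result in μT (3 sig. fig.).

B ≈ 0.994 μT

On the axis of a circular loop, B = μ₀IR² / [2(R²+z²)^(3/2)].
R² + z² = (0.0269)² + (0.0703)² = 0.005666 m², and (R²+z²)^(3/2) = 4.26×10⁻⁴ m³.
B = (4π×10⁻⁷ × 0.932 × 0.0007236) / (2 × 4.26×10⁻⁴) = 9.94×10⁻⁷ T.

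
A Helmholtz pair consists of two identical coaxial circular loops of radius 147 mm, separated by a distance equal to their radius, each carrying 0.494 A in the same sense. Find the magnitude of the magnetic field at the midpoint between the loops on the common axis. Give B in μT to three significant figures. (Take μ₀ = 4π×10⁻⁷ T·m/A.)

Each loop contributes B = μ₀IR²/[2(R²+z²)^(3/2)] on the axis, with z measured from that loop.
Loop 1 (z = 0.0735 m): B₁ = 1.51×10⁻⁶ T. Loop 2 (z = 0.0735 m): B₂ = 1.51×10⁻⁶ T.
The fields add: B = B₁ + B₂ = 3.02×10⁻⁶ T.

B ≈ 3.02 μT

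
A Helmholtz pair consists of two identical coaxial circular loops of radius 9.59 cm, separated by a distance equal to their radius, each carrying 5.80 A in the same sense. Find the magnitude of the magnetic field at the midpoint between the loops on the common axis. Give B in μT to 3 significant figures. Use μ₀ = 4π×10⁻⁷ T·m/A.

Each loop contributes B = μ₀IR²/[2(R²+z²)^(3/2)] on the axis, with z measured from that loop.
Loop 1 (z = 0.04795 m): B₁ = 2.72×10⁻⁵ T. Loop 2 (z = 0.04795 m): B₂ = 2.72×10⁻⁵ T.
The fields add: B = B₁ + B₂ = 5.44×10⁻⁵ T.

B ≈ 54.4 μT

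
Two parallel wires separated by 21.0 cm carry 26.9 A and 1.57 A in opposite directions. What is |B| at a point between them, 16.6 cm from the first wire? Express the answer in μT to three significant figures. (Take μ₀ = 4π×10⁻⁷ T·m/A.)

B ≈ 39.5 μT

Each long wire gives B = μ₀I/(2πd). Distances are d₁ = 0.166 m and d₂ = 0.044 m.
B₁ = 3.24×10⁻⁵ T, B₂ = 7.14×10⁻⁶ T.
Between antiparallel currents both contributions point the same way, so they add. B = B₁ + B₂ = 3.24×10⁻⁵ + 7.14×10⁻⁶ = 3.95×10⁻⁵ T.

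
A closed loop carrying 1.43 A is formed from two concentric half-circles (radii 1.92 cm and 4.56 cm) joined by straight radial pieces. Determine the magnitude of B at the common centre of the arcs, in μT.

The radial connectors point toward the centre, so dl × r̂ = 0 and they contribute nothing.
Each semicircle gives μ₀I/(4R): inner arc 2.34×10⁻⁵ T, outer arc 9.85×10⁻⁶ T.
The two arcs carry current in opposite angular senses, so their fields oppose: B = |2.34×10⁻⁵ − 9.85×10⁻⁶| = 1.35×10⁻⁵ T.

B ≈ 13.5 μT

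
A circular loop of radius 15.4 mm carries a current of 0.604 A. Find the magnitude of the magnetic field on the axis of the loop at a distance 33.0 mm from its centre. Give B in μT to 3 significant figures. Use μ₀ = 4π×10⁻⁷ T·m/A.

B ≈ 1.86 μT

On the axis of a circular loop, B = μ₀IR² / [2(R²+z²)^(3/2)].
R² + z² = (0.0154)² + (0.033)² = 0.001326 m², and (R²+z²)^(3/2) = 4.83×10⁻⁵ m³.
B = (4π×10⁻⁷ × 0.604 × 0.0002372) / (2 × 4.83×10⁻⁵) = 1.86×10⁻⁶ T.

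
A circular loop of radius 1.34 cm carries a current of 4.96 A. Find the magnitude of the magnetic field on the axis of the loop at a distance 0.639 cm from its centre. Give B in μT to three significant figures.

B ≈ 171 μT

On the axis of a circular loop, B = μ₀IR² / [2(R²+z²)^(3/2)].
R² + z² = (0.0134)² + (0.00639)² = 0.0002204 m², and (R²+z²)^(3/2) = 3.27×10⁻⁶ m³.
B = (4π×10⁻⁷ × 4.96 × 0.0001796) / (2 × 3.27×10⁻⁶) = 1.71×10⁻⁴ T.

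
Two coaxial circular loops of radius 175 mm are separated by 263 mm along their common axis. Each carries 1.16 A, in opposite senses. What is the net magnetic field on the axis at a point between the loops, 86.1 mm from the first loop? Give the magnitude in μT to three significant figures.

B ≈ 1.56 μT

Each loop contributes B = μ₀IR²/[2(R²+z²)^(3/2)] on the axis, with z measured from that loop.
Loop 1 (z = 0.0861 m): B₁ = 3.01×10⁻⁶ T. Loop 2 (z = 0.1769 m): B₂ = 1.45×10⁻⁶ T.
The fields oppose: B = |B₁ − B₂| = 1.56×10⁻⁶ T.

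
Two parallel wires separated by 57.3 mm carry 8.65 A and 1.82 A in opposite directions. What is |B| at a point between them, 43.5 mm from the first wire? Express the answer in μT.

B ≈ 66.1 μT

Each long wire gives B = μ₀I/(2πd). Distances are d₁ = 0.0435 m and d₂ = 0.0138 m.
B₁ = 3.98×10⁻⁵ T, B₂ = 2.64×10⁻⁵ T.
Between antiparallel currents both contributions point the same way, so they add. B = B₁ + B₂ = 3.98×10⁻⁵ + 2.64×10⁻⁵ = 6.61×10⁻⁵ T.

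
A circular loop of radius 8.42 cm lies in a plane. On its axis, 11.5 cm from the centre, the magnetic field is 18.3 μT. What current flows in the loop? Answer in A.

I ≈ 11.9 A

On the axis of a loop, B = μ₀IR²/[2(R²+z²)^(3/2)], so I = 2B(R²+z²)^(3/2)/(μ₀R²).
R² + z² = 0.00709 + 0.01323 = 0.02031 m²; raised to 3/2 gives 2.90×10⁻³ m³.
I = 2 × 1.83×10⁻⁵ × 2.90×10⁻³ / (1.26×10⁻⁶ × 0.00709) = 11.9 A.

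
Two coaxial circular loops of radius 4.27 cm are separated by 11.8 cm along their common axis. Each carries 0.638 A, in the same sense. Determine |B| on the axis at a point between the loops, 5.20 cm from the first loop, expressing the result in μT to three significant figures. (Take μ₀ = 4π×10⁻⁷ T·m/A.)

Each loop contributes B = μ₀IR²/[2(R²+z²)^(3/2)] on the axis, with z measured from that loop.
Loop 1 (z = 0.052 m): B₁ = 2.40×10⁻⁶ T. Loop 2 (z = 0.066 m): B₂ = 1.50×10⁻⁶ T.
The fields add: B = B₁ + B₂ = 3.90×10⁻⁶ T.

B ≈ 3.90 μT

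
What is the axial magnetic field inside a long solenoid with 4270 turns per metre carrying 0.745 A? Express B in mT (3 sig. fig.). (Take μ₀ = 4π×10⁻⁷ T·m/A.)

B ≈ 4.00 mT

Inside a long solenoid, B = μ₀nI with n = 4270 turns/m.
B = 4π×10⁻⁷ × 4270 × 0.745 = 4.00×10⁻³ T.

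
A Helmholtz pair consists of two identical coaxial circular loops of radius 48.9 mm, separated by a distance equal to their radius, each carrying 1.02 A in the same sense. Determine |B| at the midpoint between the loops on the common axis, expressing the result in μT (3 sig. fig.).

B ≈ 18.8 μT

Each loop contributes B = μ₀IR²/[2(R²+z²)^(3/2)] on the axis, with z measured from that loop.
Loop 1 (z = 0.02445 m): B₁ = 9.38×10⁻⁶ T. Loop 2 (z = 0.02445 m): B₂ = 9.38×10⁻⁶ T.
The fields add: B = B₁ + B₂ = 1.88×10⁻⁵ T.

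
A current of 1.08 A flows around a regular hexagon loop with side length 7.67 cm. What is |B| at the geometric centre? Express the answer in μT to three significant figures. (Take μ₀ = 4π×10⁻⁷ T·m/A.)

Each side is a finite straight segment at perpendicular distance d = a/(2 tan(π/6)) = 0.06642 m from the centre, with end-angles ±π/6.
One side contributes B₁ = (μ₀I/4πd)·2 sin(π/6) = 1.63×10⁻⁶ T.
All 6 sides add in the same direction: B = 6 × 1.63×10⁻⁶ = 9.76×10⁻⁶ T.

B ≈ 9.76 μT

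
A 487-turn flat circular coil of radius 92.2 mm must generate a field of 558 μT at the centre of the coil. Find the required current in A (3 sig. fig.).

For an N-turn coil, B = Nμ₀I/(2R) with R = 0.0922 m, so I = 2RB/(Nμ₀) = 2 × 0.0922 × 5.58×10⁻⁴ / (487 × 4π×10⁻⁷) = 0.168 A.

I ≈ 0.168 A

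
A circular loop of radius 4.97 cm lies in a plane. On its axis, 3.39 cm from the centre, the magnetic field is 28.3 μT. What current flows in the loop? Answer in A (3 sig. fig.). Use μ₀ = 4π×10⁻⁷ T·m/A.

On the axis of a loop, B = μ₀IR²/[2(R²+z²)^(3/2)], so I = 2B(R²+z²)^(3/2)/(μ₀R²).
R² + z² = 0.00247 + 0.001149 = 0.003619 m²; raised to 3/2 gives 2.18×10⁻⁴ m³.
I = 2 × 2.83×10⁻⁵ × 2.18×10⁻⁴ / (1.26×10⁻⁶ × 0.00247) = 3.97 A.

I ≈ 3.97 A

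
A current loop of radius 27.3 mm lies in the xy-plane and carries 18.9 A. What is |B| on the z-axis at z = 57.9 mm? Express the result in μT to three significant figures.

On the axis of a circular loop, B = μ₀IR² / [2(R²+z²)^(3/2)].
R² + z² = (0.0273)² + (0.0579)² = 0.004098 m², and (R²+z²)^(3/2) = 2.62×10⁻⁴ m³.
B = (4π×10⁻⁷ × 18.9 × 0.0007453) / (2 × 2.62×10⁻⁴) = 3.37×10⁻⁵ T.

B ≈ 33.7 μT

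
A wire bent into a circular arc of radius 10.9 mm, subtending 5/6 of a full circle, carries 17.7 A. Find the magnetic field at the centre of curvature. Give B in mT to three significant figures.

B ≈ 0.850 mT

The Biot–Savart field of a circular arc at its centre is B = μ₀Iφ/(4πR), with φ = 5.236 rad.
B = (4π×10⁻⁷ × 17.7 × 5.236) / (4π × 0.0109) = 8.50×10⁻⁴ T.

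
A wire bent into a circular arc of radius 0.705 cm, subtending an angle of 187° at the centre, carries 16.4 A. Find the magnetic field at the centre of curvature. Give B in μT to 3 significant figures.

The Biot–Savart field of a circular arc at its centre is B = μ₀Iφ/(4πR), with φ = 3.264 rad.
B = (4π×10⁻⁷ × 16.4 × 3.264) / (4π × 0.00705) = 7.59×10⁻⁴ T.

B ≈ 759 μT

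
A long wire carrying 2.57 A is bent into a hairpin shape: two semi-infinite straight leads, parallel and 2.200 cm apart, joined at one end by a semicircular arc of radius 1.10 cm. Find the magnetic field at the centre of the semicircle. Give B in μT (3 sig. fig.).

The semicircular arc contributes B_arc = μ₀I·π/(4πR) = μ₀I/(4R) = 7.34×10⁻⁵ T.
Each semi-infinite lead is at perpendicular distance R = 0.011 m from the centre, with the perpendicular foot at its near end, so it contributes μ₀I/(4πR); both point the same way, together 4.67×10⁻⁵ T.
Arc and leads all point the same direction: B = 7.34×10⁻⁵ + 4.67×10⁻⁵ = 1.20×10⁻⁴ T.

B ≈ 120 μT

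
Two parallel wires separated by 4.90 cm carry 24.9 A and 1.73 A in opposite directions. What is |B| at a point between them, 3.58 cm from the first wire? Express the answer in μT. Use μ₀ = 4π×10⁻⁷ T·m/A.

Each long wire gives B = μ₀I/(2πd). Distances are d₁ = 0.0358 m and d₂ = 0.0132 m.
B₁ = 1.39×10⁻⁴ T, B₂ = 2.62×10⁻⁵ T.
Between antiparallel currents both contributions point the same way, so they add. B = B₁ + B₂ = 1.39×10⁻⁴ + 2.62×10⁻⁵ = 1.65×10⁻⁴ T.

B ≈ 165 μT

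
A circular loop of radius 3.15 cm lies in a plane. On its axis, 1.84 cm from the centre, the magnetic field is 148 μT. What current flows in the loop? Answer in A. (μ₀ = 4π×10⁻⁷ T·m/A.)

On the axis of a loop, B = μ₀IR²/[2(R²+z²)^(3/2)], so I = 2B(R²+z²)^(3/2)/(μ₀R²).
R² + z² = 0.0009923 + 0.0003386 = 0.001331 m²; raised to 3/2 gives 4.85×10⁻⁵ m³.
I = 2 × 1.48×10⁻⁴ × 4.85×10⁻⁵ / (1.26×10⁻⁶ × 0.0009923) = 11.5 A.

I ≈ 11.5 A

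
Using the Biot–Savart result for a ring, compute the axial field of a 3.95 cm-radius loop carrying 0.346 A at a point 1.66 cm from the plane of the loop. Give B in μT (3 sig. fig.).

B ≈ 4.31 μT

On the axis of a circular loop, B = μ₀IR² / [2(R²+z²)^(3/2)].
R² + z² = (0.0395)² + (0.0166)² = 0.001836 m², and (R²+z²)^(3/2) = 7.87×10⁻⁵ m³.
B = (4π×10⁻⁷ × 0.346 × 0.00156) / (2 × 7.87×10⁻⁵) = 4.31×10⁻⁶ T.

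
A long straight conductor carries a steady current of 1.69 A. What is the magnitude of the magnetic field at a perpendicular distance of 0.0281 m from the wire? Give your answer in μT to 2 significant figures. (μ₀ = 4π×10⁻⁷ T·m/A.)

B ≈ 12 μT

For an infinitely long straight wire, B = μ₀I/(2πd).
B = (4π×10⁻⁷ × 1.69) / (2π × 0.0281) = 1.20×10⁻⁵ T.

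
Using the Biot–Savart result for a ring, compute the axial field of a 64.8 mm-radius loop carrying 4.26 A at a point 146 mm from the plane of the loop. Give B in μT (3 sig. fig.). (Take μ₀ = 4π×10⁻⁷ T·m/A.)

On the axis of a circular loop, B = μ₀IR² / [2(R²+z²)^(3/2)].
R² + z² = (0.0648)² + (0.146)² = 0.02552 m², and (R²+z²)^(3/2) = 4.08×10⁻³ m³.
B = (4π×10⁻⁷ × 4.26 × 0.004199) / (2 × 4.08×10⁻³) = 2.76×10⁻⁶ T.

B ≈ 2.76 μT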